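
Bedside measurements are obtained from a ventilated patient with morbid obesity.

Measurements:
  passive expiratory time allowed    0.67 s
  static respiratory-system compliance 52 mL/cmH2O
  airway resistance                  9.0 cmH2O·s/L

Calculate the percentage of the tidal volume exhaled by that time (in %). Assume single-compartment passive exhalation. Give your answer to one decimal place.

76.1

τ = R × C = 9.0 × 52 mL/cmH2O = 9.0 × 0.052 L/cmH2O = 0.468 s.
Passive exhalation: V(t)/V₀ = e^(−t/τ) = e^(−0.67/0.468) = 0.2389.
Fraction exhaled = 1 − 0.2389 = 0.7611 → 76.11%.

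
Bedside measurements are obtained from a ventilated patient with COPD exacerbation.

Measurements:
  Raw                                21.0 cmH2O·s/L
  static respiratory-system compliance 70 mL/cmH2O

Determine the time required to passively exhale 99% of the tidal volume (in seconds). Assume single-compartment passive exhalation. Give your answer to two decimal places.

6.77

τ = R × C = 21.0 × 70 mL/cmH2O = 21.0 × 0.070 L/cmH2O = 1.47 s.
Exhaled fraction f = 1 − e^(−t/τ) → t = −τ·ln(1 − f) = −1.47·ln(0.01) = 6.77 s.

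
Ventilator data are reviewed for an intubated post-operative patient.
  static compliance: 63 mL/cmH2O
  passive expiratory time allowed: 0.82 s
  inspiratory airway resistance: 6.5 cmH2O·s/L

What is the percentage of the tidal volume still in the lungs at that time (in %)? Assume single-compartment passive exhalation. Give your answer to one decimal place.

13.5

τ = R × C = 6.5 × 63 mL/cmH2O = 6.5 × 0.063 L/cmH2O = 0.4095 s.
Passive exhalation: V(t)/V₀ = e^(−t/τ) = e^(−0.82/0.4095) = 0.135.
Fraction remaining = 0.135 → 13.5%.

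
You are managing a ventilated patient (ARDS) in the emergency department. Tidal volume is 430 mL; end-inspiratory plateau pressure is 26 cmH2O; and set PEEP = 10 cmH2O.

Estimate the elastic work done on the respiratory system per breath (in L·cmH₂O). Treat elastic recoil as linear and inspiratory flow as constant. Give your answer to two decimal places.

Elastic work ≈ ½ × (Pplat − PEEP) × Vt = 0.5 × (26 − 10) × 0.430 L = 0.5 × 16.0 × 0.430 = 3.44 L·cmH2O.

3.44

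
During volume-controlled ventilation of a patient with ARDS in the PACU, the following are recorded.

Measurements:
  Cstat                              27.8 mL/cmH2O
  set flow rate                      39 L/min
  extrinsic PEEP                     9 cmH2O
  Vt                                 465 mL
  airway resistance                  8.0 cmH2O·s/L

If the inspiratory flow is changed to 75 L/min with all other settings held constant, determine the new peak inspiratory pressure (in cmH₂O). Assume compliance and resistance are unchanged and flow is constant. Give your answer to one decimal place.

35.7

Flow: 39 L/min ÷ 60 = 0.65 L/s.
New flow: 75 L/min ÷ 60 = 1.25 L/s.
PIP = Vt/C + R·V̇ + PEEP (constant-flow equation of motion).
Only the resistive term changes: ΔPIP = R × ΔV̇ = 8.0 × (1.25 − 0.65) = 8.0 × 0.6 = 4.8 cmH2O.
Original PIP = 465/27.8 + 8.0×0.65 + 9 = 30.927 cmH2O; new PIP = 30.927 + (4.8) = 35.727 cmH2O.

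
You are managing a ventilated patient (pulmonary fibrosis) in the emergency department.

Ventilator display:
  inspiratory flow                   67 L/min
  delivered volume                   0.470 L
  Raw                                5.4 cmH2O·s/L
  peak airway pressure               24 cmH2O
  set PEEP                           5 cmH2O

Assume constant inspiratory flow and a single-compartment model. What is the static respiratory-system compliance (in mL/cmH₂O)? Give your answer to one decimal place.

Flow: 67 L/min ÷ 60 = 1.1167 L/s.
Equation of motion (constant flow): PIP = Vt/C + R·V̇ + PEEP.
Vt/C = PIP − R·V̇ − PEEP = 24 − 5.4×1.1167 − 5 = 24 − 6.03 − 5 = 12.97 cmH2O.
C = Vt / 12.97 = 470 / 12.97 = 36.237 mL/cmH2O.

36.2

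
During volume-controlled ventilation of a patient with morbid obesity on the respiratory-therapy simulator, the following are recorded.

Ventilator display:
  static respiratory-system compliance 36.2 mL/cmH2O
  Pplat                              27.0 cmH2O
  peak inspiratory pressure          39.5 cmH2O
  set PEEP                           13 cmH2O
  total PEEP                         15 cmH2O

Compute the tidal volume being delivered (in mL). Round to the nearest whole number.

434

End-expiratory occlusion gives total PEEP = 15 cmH2O (intrinsic PEEP = 15 − 13 = 2). Use total PEEP for the elastic gradient.
Vt = Cstat × (Pplat − PEEPtotal) = 36.2 × (27.0 − 15) = 36.2 × 12.0 = 434.4 mL.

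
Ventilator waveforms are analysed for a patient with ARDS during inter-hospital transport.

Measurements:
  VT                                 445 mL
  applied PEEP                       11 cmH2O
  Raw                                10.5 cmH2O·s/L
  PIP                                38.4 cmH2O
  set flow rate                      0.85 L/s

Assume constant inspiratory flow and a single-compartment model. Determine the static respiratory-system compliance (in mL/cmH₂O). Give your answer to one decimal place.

24.1

Equation of motion (constant flow): PIP = Vt/C + R·V̇ + PEEP.
Vt/C = PIP − R·V̇ − PEEP = 38.4 − 10.5×0.85 − 11 = 38.4 − 8.925 − 11 = 18.475 cmH2O.
C = Vt / 18.475 = 445 / 18.475 = 24.087 mL/cmH2O.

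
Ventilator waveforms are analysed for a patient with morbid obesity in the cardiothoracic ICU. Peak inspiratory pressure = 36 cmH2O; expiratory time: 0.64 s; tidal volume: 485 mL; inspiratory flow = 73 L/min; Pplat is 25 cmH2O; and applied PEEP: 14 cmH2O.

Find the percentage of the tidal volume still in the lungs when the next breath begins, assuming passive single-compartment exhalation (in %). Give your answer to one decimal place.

20.1

Flow: 73 L/min ÷ 60 = 1.2167 L/s.
R = (PIP − Pplat)/V̇ = (36 − 25) / 1.2167 = 11.0/1.2167 = 9.041 cmH2O·s/L.
C = Vt/(Pplat − PEEP) = 485.0 / (25 − 14) = 485.0/11.0 = 44.091 mL/cmH2O.
τ = R × C = 9.041 × 0.04409 L/cmH2O = 0.3986 s.
Fraction remaining at end-expiration = e^(−Te/τ) = e^(−0.64/0.3986) = 0.2008 → 20.08%.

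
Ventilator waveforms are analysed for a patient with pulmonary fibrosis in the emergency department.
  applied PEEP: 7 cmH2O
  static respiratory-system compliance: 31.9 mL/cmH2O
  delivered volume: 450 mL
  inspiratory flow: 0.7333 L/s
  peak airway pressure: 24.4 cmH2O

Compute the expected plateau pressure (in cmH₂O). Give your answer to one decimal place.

21.1

Pplat = PEEP + Vt / Cstat = 7 + 450 / 31.9 = 7 + 14.107 = 21.107 cmH2O.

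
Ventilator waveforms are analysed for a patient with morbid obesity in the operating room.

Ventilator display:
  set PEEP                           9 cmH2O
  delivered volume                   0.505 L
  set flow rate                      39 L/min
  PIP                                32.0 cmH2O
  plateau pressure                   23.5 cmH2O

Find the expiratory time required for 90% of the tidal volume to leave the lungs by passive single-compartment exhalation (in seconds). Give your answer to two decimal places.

1.05

Flow: 39 L/min ÷ 60 = 0.65 L/s.
R = (PIP − Pplat)/V̇ = (32.0 − 23.5) / 0.65 = 8.5/0.65 = 13.077 cmH2O·s/L.
C = Vt/(Pplat − PEEP) = 505.0 / (23.5 − 9) = 505.0/14.5 = 34.828 mL/cmH2O.
τ = R × C = 13.077 × 0.03483 L/cmH2O = 0.4555 s.
t = −τ·ln(1 − 0.90) = −0.4555·ln(0.1) = 1.049 s.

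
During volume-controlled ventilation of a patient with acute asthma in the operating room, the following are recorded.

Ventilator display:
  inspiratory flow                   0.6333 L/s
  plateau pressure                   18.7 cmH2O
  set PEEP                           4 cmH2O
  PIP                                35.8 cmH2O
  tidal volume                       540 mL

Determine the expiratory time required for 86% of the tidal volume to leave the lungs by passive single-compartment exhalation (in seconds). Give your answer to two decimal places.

1.95

R = (PIP − Pplat)/V̇ = (35.8 − 18.7) / 0.6333 = 17.1/0.6333 = 27.001 cmH2O·s/L.
C = Vt/(Pplat − PEEP) = 540.0 / (18.7 − 4) = 540.0/14.7 = 36.735 mL/cmH2O.
τ = R × C = 27.001 × 0.03674 L/cmH2O = 0.992 s.
t = −τ·ln(1 − 0.86) = −0.992·ln(0.14) = 1.95 s.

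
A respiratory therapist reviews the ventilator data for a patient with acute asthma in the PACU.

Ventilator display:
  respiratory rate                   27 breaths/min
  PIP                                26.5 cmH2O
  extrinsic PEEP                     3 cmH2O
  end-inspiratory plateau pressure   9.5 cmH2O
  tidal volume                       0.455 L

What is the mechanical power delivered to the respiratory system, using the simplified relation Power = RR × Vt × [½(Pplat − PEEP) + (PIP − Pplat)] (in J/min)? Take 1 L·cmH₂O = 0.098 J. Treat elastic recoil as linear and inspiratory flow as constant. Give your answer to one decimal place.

Per-breath work = Vt × [½(Pplat−PEEP) + (PIP−Pplat)] = 0.455 × [0.5×6.5 + 17.0] = 0.455 × 20.25 = 9.214 L·cmH2O.
Power = 27 × 9.214 = 248.78 L·cmH2O/min.
× 0.098 J/(L·cmH2O) → 24.38 J/min.

24.4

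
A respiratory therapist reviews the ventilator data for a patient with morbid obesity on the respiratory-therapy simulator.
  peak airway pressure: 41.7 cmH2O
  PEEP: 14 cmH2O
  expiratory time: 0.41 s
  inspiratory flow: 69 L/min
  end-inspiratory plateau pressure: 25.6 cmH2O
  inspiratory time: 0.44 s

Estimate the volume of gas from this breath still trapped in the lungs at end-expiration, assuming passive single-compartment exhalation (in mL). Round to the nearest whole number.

259

Flow: 69 L/min ÷ 60 = 1.15 L/s.
Vt = flow × Ti = 1.15 L/s × 0.44 s × 1000 mL/L = 506.0 mL.
R = (PIP − Pplat)/V̇ = (41.7 − 25.6) / 1.15 = 16.1/1.15 = 14.0 cmH2O·s/L.
C = Vt/(Pplat − PEEP) = 506.0 / (25.6 − 14) = 506.0/11.6 = 43.621 mL/cmH2O.
τ = R × C = 14.0 × 0.04362 L/cmH2O = 0.6107 s.
Fraction remaining = e^(−Te/τ) = e^(−0.41/0.6107) = 0.511.
Trapped volume = 506.0 × 0.511 = 258.57 mL.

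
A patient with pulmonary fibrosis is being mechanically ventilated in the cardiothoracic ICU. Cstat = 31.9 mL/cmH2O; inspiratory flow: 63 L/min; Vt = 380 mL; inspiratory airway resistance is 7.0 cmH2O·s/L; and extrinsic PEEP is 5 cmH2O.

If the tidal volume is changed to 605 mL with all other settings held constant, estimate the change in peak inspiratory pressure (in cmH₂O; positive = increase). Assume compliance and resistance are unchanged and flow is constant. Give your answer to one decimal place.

PIP = Vt/C + R·V̇ + PEEP (constant-flow equation of motion).
Only the elastic term changes: ΔPIP = ΔVt / C = (605 − 380) / 31.9 = 7.053 cmH2O.

7.1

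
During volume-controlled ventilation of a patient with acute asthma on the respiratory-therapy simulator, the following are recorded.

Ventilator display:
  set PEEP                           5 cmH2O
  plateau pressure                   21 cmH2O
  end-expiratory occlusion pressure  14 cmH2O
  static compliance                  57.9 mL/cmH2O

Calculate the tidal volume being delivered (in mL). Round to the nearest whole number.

End-expiratory occlusion gives total PEEP = 14 cmH2O (intrinsic PEEP = 14 − 5 = 9). Use total PEEP for the elastic gradient.
Vt = Cstat × (Pplat − PEEPtotal) = 57.9 × (21 − 14) = 57.9 × 7.0 = 405.3 mL.

405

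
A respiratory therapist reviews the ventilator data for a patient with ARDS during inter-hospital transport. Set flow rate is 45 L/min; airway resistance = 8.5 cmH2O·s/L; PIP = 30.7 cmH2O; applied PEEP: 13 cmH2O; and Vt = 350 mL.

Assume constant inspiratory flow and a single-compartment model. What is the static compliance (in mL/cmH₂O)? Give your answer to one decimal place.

30.9

Flow: 45 L/min ÷ 60 = 0.75 L/s.
Equation of motion (constant flow): PIP = Vt/C + R·V̇ + PEEP.
Vt/C = PIP − R·V̇ − PEEP = 30.7 − 8.5×0.75 − 13 = 30.7 − 6.375 − 13 = 11.325 cmH2O.
C = Vt / 11.325 = 350 / 11.325 = 30.905 mL/cmH2O.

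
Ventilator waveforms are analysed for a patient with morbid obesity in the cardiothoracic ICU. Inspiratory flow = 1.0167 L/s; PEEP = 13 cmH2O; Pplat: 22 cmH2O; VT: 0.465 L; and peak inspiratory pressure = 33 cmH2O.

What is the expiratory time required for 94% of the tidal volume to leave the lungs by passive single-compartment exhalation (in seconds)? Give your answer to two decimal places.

1.57

R = (PIP − Pplat)/V̇ = (33 − 22) / 1.0167 = 11.0/1.0167 = 10.819 cmH2O·s/L.
C = Vt/(Pplat − PEEP) = 465.0 / (22 − 13) = 465.0/9.0 = 51.667 mL/cmH2O.
τ = R × C = 10.819 × 0.05167 L/cmH2O = 0.559 s.
t = −τ·ln(1 − 0.94) = −0.559·ln(0.06) = 1.573 s.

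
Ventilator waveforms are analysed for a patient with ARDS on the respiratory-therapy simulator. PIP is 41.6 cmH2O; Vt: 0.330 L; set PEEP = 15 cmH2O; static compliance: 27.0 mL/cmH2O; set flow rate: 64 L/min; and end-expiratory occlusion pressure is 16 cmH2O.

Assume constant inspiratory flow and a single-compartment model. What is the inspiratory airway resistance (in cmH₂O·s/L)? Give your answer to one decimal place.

Flow: 64 L/min ÷ 60 = 1.0667 L/s.
Total PEEP = 16 cmH2O (set 15 + intrinsic 1); this is the baseline alveolar pressure.
Equation of motion (constant flow): PIP = Vt/C + R·V̇ + PEEP.
R·V̇ = PIP − Vt/C − PEEP = 41.6 − 330/27.0 − 16 = 41.6 − 12.222 − 16 = 13.378 cmH2O.
R = 13.378 / 1.0667 = 12.541 cmH2O·s/L.

12.5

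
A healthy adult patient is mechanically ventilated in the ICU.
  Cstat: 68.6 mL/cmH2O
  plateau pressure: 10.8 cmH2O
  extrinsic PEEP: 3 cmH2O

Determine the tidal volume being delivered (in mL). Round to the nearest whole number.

535

Vt = Cstat × (Pplat − PEEP) = 68.6 × (10.8 − 3) = 68.6 × 7.8 = 535.08 mL.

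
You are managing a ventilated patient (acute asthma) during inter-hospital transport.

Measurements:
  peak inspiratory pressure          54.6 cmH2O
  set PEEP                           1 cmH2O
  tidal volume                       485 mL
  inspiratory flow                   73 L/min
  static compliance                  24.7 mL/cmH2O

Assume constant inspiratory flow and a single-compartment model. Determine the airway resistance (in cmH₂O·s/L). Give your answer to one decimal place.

27.9

Flow: 73 L/min ÷ 60 = 1.2167 L/s.
Equation of motion (constant flow): PIP = Vt/C + R·V̇ + PEEP.
R·V̇ = PIP − Vt/C − PEEP = 54.6 − 485/24.7 − 1 = 54.6 − 19.636 − 1 = 33.964 cmH2O.
R = 33.964 / 1.2167 = 27.915 cmH2O·s/L.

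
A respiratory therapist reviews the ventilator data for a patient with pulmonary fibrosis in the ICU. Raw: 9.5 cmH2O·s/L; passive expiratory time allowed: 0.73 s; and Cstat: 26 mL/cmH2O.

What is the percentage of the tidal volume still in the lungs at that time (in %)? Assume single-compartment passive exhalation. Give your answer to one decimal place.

τ = R × C = 9.5 × 26 mL/cmH2O = 9.5 × 0.026 L/cmH2O = 0.247 s.
Passive exhalation: V(t)/V₀ = e^(−t/τ) = e^(−0.73/0.247) = 0.05205.
Fraction remaining = 0.05205 → 5.205%.

5.2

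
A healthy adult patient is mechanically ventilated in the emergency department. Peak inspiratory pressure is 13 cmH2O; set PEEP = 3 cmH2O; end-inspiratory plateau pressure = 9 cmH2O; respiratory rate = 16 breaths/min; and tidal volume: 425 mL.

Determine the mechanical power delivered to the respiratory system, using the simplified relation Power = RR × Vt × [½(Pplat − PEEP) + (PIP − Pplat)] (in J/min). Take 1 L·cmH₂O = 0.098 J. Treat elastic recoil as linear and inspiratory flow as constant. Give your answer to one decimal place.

Per-breath work = Vt × [½(Pplat−PEEP) + (PIP−Pplat)] = 0.425 × [0.5×6.0 + 4.0] = 0.425 × 7.0 = 2.975 L·cmH2O.
Power = 16 × 2.975 = 47.6 L·cmH2O/min.
× 0.098 J/(L·cmH2O) → 4.665 J/min.

4.7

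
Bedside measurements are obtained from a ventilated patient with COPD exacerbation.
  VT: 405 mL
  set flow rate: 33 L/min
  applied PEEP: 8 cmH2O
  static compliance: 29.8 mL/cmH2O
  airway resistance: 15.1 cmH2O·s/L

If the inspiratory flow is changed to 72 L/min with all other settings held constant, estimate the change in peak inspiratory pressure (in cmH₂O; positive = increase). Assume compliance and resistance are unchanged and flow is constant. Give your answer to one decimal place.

Flow: 33 L/min ÷ 60 = 0.55 L/s.
New flow: 72 L/min ÷ 60 = 1.2 L/s.
PIP = Vt/C + R·V̇ + PEEP (constant-flow equation of motion).
Only the resistive term changes: ΔPIP = R × ΔV̇ = 15.1 × (1.2 − 0.55) = 15.1 × 0.65 = 9.815 cmH2O.

9.8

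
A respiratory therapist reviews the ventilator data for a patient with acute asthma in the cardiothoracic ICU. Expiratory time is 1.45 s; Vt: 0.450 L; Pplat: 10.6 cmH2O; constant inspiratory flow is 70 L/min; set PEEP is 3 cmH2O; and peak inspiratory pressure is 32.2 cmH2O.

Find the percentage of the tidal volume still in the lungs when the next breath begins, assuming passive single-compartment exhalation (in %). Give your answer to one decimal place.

Flow: 70 L/min ÷ 60 = 1.1667 L/s.
R = (PIP − Pplat)/V̇ = (32.2 − 10.6) / 1.1667 = 21.6/1.1667 = 18.514 cmH2O·s/L.
C = Vt/(Pplat − PEEP) = 450.0 / (10.6 − 3) = 450.0/7.6 = 59.211 mL/cmH2O.
τ = R × C = 18.514 × 0.05921 L/cmH2O = 1.096 s.
Fraction remaining at end-expiration = e^(−Te/τ) = e^(−1.45/1.096) = 0.2663 → 26.63%.

26.6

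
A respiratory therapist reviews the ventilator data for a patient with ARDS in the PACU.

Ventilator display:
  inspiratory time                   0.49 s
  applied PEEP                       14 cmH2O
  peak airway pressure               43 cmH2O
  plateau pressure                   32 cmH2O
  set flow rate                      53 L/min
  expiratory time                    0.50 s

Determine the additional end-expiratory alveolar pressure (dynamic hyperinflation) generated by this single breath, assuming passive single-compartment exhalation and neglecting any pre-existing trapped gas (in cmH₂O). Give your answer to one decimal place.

3.4

Flow: 53 L/min ÷ 60 = 0.8833 L/s.
Vt = flow × Ti = 0.8833 L/s × 0.49 s × 1000 mL/L = 432.82 mL.
R = (PIP − Pplat)/V̇ = (43 − 32) / 0.8833 = 11.0/0.8833 = 12.453 cmH2O·s/L.
C = Vt/(Pplat − PEEP) = 432.82 / (32 − 14) = 432.82/18.0 = 24.046 mL/cmH2O.
τ = R × C = 12.453 × 0.02405 L/cmH2O = 0.2995 s.
Fraction remaining = e^(−Te/τ) = e^(−0.50/0.2995) = 0.1884; trapped volume = 432.82 × 0.1884 = 81.543 mL.
Additional alveolar pressure from trapping ≈ V_trapped / C = 81.543 / 24.046 = 3.391 cmH2O.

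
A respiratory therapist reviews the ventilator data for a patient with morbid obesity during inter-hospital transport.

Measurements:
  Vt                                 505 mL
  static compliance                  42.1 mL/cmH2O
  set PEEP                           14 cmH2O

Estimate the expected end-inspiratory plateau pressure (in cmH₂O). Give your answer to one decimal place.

Pplat = PEEP + Vt / Cstat = 14 + 505 / 42.1 = 14 + 11.995 = 25.995 cmH2O.

26.0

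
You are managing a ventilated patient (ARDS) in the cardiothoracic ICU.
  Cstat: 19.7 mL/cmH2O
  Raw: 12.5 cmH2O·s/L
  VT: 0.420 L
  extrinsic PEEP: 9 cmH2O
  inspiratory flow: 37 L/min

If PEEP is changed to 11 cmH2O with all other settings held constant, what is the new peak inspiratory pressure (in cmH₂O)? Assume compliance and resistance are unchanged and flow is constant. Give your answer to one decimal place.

Flow: 37 L/min ÷ 60 = 0.6167 L/s.
PIP = Vt/C + R·V̇ + PEEP (constant-flow equation of motion).
Only the baseline term changes: ΔPIP = ΔPEEP = 11 − 9 = 2.0 cmH2O.
Original PIP = 420/19.7 + 12.5×0.6167 + 9 = 38.029 cmH2O; new PIP = 38.029 + (2.0) = 40.029 cmH2O.

40.0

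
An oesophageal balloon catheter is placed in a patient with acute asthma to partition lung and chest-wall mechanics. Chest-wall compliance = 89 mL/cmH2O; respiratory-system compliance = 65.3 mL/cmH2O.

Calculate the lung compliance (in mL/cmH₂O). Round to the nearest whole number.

1/CL = 1/Crs − 1/Ccw.
1/CL = 1/65.3 − 1/89 = 0.004078.
CL = 245.22 mL/cmH2O.

245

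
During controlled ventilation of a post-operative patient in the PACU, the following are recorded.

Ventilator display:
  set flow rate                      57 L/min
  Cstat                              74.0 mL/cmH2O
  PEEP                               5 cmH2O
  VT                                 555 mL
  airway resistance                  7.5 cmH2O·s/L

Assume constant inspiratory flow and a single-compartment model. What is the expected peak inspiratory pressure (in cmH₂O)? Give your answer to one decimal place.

19.6

Flow: 57 L/min ÷ 60 = 0.95 L/s.
Equation of motion (constant flow): PIP = Vt/C + R·V̇ + PEEP.
PIP = 555/74.0 + 7.5×0.95 + 5 = 7.5 + 7.125 + 5 = 19.625 cmH2O.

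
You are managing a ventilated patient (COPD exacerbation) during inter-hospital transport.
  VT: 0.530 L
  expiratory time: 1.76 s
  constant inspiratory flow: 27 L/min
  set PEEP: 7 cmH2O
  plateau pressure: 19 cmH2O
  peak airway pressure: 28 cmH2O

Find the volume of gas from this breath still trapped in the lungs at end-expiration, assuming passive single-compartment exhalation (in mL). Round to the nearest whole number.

Flow: 27 L/min ÷ 60 = 0.45 L/s.
R = (PIP − Pplat)/V̇ = (28 − 19) / 0.45 = 9.0/0.45 = 20.0 cmH2O·s/L.
C = Vt/(Pplat − PEEP) = 530.0 / (19 − 7) = 530.0/12.0 = 44.167 mL/cmH2O.
τ = R × C = 20.0 × 0.04417 L/cmH2O = 0.8834 s.
Fraction remaining = e^(−Te/τ) = e^(−1.76/0.8834) = 0.1364.
Trapped volume = 530.0 × 0.1364 = 72.292 mL.

72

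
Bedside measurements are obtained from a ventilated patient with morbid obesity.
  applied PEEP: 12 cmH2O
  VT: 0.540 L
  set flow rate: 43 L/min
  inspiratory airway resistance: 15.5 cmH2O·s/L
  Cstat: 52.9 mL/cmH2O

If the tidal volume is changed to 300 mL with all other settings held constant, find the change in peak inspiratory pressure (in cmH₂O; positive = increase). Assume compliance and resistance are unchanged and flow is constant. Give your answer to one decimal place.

-4.5

PIP = Vt/C + R·V̇ + PEEP (constant-flow equation of motion).
Only the elastic term changes: ΔPIP = ΔVt / C = (300 − 540) / 52.9 = -4.537 cmH2O.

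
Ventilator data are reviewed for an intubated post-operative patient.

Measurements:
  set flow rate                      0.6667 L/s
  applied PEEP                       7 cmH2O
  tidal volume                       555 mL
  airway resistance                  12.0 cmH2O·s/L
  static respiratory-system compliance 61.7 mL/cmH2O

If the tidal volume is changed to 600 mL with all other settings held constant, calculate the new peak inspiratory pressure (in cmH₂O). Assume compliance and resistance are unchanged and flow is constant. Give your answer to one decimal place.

24.7

PIP = Vt/C + R·V̇ + PEEP (constant-flow equation of motion).
Only the elastic term changes: ΔPIP = ΔVt / C = (600 − 555) / 61.7 = 0.7293 cmH2O.
Original PIP = 555/61.7 + 12.0×0.6667 + 7 = 23.996 cmH2O; new PIP = 23.996 + (0.7293) = 24.725 cmH2O.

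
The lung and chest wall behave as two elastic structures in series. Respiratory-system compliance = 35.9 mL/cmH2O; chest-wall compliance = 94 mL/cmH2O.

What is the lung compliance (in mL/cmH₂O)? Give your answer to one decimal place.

1/CL = 1/Crs − 1/Ccw.
1/CL = 1/35.9 − 1/94 = 0.01722.
CL = 58.072 mL/cmH2O.

58.1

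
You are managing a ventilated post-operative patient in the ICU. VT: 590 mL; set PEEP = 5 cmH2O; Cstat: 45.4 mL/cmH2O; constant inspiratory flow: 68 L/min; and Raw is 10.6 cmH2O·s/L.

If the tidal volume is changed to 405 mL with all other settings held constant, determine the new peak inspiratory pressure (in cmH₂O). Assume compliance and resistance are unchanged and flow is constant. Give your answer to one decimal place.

25.9

Flow: 68 L/min ÷ 60 = 1.1333 L/s.
PIP = Vt/C + R·V̇ + PEEP (constant-flow equation of motion).
Only the elastic term changes: ΔPIP = ΔVt / C = (405 − 590) / 45.4 = -4.075 cmH2O.
Original PIP = 590/45.4 + 10.6×1.1333 + 5 = 30.009 cmH2O; new PIP = 30.009 + (-4.075) = 25.934 cmH2O.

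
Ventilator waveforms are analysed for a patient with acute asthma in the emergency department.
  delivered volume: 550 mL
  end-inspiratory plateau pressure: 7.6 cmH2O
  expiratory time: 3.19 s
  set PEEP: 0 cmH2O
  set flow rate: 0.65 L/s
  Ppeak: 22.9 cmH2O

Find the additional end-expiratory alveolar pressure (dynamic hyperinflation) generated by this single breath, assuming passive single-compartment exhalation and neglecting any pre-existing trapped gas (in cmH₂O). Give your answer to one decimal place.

R = (PIP − Pplat)/V̇ = (22.9 − 7.6) / 0.65 = 15.3/0.65 = 23.538 cmH2O·s/L.
C = Vt/(Pplat − PEEP) = 550.0 / (7.6 − 0) = 550.0/7.6 = 72.368 mL/cmH2O.
τ = R × C = 23.538 × 0.07237 L/cmH2O = 1.703 s.
Fraction remaining = e^(−Te/τ) = e^(−3.19/1.703) = 0.1536; trapped volume = 550.0 × 0.1536 = 84.48 mL.
Additional alveolar pressure from trapping ≈ V_trapped / C = 84.48 / 72.368 = 1.167 cmH2O.

1.2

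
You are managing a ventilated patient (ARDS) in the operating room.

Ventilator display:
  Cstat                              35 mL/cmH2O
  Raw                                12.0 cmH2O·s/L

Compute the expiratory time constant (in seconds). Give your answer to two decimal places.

0.42

τ = R × C = 12.0 × 35 mL/cmH2O = 12.0 × 0.035 L/cmH2O = 0.42 s.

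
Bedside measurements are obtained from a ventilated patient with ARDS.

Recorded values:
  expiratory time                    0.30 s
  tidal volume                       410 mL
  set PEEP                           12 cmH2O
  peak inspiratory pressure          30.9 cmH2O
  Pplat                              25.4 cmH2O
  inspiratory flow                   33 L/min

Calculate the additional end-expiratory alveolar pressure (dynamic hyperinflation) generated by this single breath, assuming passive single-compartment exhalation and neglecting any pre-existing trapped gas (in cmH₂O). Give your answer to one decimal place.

Flow: 33 L/min ÷ 60 = 0.55 L/s.
R = (PIP − Pplat)/V̇ = (30.9 − 25.4) / 0.55 = 5.5/0.55 = 10.0 cmH2O·s/L.
C = Vt/(Pplat − PEEP) = 410.0 / (25.4 − 12) = 410.0/13.4 = 30.597 mL/cmH2O.
τ = R × C = 10.0 × 0.0306 L/cmH2O = 0.306 s.
Fraction remaining = e^(−Te/τ) = e^(−0.30/0.306) = 0.3752; trapped volume = 410.0 × 0.3752 = 153.83 mL.
Additional alveolar pressure from trapping ≈ V_trapped / C = 153.83 / 30.597 = 5.028 cmH2O.

5.0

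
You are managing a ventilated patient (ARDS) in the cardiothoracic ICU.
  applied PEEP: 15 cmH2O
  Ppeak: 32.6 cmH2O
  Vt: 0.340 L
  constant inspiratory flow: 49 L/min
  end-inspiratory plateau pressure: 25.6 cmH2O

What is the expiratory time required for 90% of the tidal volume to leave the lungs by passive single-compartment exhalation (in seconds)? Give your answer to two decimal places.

0.63

Flow: 49 L/min ÷ 60 = 0.8167 L/s.
R = (PIP − Pplat)/V̇ = (32.6 − 25.6) / 0.8167 = 7.0/0.8167 = 8.571 cmH2O·s/L.
C = Vt/(Pplat − PEEP) = 340.0 / (25.6 − 15) = 340.0/10.6 = 32.075 mL/cmH2O.
τ = R × C = 8.571 × 0.03208 L/cmH2O = 0.275 s.
t = −τ·ln(1 − 0.90) = −0.275·ln(0.1) = 0.6332 s.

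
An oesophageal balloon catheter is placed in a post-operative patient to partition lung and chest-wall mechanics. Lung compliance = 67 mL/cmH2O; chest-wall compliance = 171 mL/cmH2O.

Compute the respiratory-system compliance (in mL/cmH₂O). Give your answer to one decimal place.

Lung and chest wall are elastances in series: 1/Crs = 1/CL + 1/Ccw.
1/Crs = 1/67 + 1/171 = 0.02077.
Crs = 48.146 mL/cmH2O.

48.1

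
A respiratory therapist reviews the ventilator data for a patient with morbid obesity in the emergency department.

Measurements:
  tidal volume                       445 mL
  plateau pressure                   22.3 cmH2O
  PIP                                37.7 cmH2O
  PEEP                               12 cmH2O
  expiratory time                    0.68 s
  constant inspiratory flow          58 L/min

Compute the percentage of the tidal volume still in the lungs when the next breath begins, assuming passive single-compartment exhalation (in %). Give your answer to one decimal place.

37.2

Flow: 58 L/min ÷ 60 = 0.9667 L/s.
R = (PIP − Pplat)/V̇ = (37.7 − 22.3) / 0.9667 = 15.4/0.9667 = 15.93 cmH2O·s/L.
C = Vt/(Pplat − PEEP) = 445.0 / (22.3 − 12) = 445.0/10.3 = 43.204 mL/cmH2O.
τ = R × C = 15.93 × 0.0432 L/cmH2O = 0.6882 s.
Fraction remaining at end-expiration = e^(−Te/τ) = e^(−0.68/0.6882) = 0.3723 → 37.23%.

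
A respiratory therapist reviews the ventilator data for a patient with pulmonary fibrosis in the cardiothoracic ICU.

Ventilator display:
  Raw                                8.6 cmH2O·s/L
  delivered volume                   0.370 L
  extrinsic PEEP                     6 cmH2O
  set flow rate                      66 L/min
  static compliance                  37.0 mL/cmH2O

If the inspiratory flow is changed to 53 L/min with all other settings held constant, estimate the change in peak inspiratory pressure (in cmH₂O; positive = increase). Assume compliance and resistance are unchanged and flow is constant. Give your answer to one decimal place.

-1.9

Flow: 66 L/min ÷ 60 = 1.1 L/s.
New flow: 53 L/min ÷ 60 = 0.8833 L/s.
PIP = Vt/C + R·V̇ + PEEP (constant-flow equation of motion).
Only the resistive term changes: ΔPIP = R × ΔV̇ = 8.6 × (0.8833 − 1.1) = 8.6 × -0.2167 = -1.864 cmH2O.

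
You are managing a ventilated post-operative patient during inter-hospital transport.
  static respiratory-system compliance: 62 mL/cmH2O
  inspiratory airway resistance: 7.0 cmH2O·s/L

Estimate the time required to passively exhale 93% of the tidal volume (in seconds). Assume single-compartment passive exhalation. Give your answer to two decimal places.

τ = R × C = 7.0 × 62 mL/cmH2O = 7.0 × 0.062 L/cmH2O = 0.434 s.
Exhaled fraction f = 1 − e^(−t/τ) → t = −τ·ln(1 − f) = −0.434·ln(0.07) = 1.154 s.

1.15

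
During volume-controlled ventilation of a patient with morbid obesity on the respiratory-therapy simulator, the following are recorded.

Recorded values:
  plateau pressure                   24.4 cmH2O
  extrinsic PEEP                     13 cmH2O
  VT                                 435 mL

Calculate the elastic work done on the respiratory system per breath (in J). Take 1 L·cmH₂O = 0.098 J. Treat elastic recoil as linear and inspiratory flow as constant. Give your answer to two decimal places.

0.24

Elastic work ≈ ½ × (Pplat − PEEP) × Vt = 0.5 × (24.4 − 13) × 0.435 L = 0.5 × 11.4 × 0.435 = 2.48 L·cmH2O.
× 0.098 J/(L·cmH2O) → 0.243 J.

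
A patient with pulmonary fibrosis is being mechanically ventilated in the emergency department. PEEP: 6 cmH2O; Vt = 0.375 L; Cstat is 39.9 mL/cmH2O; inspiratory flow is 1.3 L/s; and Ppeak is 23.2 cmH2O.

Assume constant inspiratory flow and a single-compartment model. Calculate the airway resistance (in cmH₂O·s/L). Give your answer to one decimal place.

Equation of motion (constant flow): PIP = Vt/C + R·V̇ + PEEP.
R·V̇ = PIP − Vt/C − PEEP = 23.2 − 375/39.9 − 6 = 23.2 − 9.398 − 6 = 7.802 cmH2O.
R = 7.802 / 1.3 = 6.002 cmH2O·s/L.

6.0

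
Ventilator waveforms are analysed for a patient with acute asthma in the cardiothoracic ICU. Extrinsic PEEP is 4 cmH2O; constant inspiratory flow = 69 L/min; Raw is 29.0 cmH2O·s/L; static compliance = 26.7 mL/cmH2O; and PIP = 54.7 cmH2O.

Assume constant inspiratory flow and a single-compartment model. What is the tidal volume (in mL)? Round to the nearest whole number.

Flow: 69 L/min ÷ 60 = 1.15 L/s.
Equation of motion (constant flow): PIP = Vt/C + R·V̇ + PEEP.
Vt/C = PIP − R·V̇ − PEEP = 54.7 − 33.35 − 4 = 17.35 cmH2O.
Vt = C × 17.35 = 26.7 × 17.35 = 463.25 mL.

463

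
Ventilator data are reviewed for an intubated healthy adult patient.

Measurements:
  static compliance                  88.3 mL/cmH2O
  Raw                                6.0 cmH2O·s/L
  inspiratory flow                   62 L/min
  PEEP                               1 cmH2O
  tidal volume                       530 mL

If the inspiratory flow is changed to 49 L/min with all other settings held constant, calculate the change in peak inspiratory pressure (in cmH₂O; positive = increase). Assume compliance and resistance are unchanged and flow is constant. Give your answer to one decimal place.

Flow: 62 L/min ÷ 60 = 1.0333 L/s.
New flow: 49 L/min ÷ 60 = 0.8167 L/s.
PIP = Vt/C + R·V̇ + PEEP (constant-flow equation of motion).
Only the resistive term changes: ΔPIP = R × ΔV̇ = 6.0 × (0.8167 − 1.0333) = 6.0 × -0.2166 = -1.3 cmH2O.

-1.3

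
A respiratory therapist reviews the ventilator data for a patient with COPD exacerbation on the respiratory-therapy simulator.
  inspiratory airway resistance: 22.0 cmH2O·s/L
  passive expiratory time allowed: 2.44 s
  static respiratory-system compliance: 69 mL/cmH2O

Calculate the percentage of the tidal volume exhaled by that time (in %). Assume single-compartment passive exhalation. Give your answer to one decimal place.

80.0

τ = R × C = 22.0 × 69 mL/cmH2O = 22.0 × 0.069 L/cmH2O = 1.518 s.
Passive exhalation: V(t)/V₀ = e^(−t/τ) = e^(−2.44/1.518) = 0.2004.
Fraction exhaled = 1 − 0.2004 = 0.7996 → 79.96%.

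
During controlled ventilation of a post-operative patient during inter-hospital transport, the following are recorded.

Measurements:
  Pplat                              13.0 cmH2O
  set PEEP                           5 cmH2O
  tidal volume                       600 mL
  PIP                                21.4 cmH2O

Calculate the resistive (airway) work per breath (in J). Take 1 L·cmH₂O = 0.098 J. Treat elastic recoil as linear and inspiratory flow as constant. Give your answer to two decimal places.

0.49

With constant inspiratory flow the resistive pressure is constant at PIP − Pplat = 21.4 − 13.0 = 8.4 cmH2O, so resistive work = 8.4 × 0.600 = 5.04 L·cmH2O.
× 0.098 J/(L·cmH2O) → 0.4939 J.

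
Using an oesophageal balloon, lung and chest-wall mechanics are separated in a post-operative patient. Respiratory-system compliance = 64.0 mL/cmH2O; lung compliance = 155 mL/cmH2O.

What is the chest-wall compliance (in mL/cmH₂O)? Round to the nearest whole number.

1/Ccw = 1/Crs − 1/CL.
1/Ccw = 1/64.0 − 1/155 = 0.009173.
Ccw = 109.02 mL/cmH2O.

109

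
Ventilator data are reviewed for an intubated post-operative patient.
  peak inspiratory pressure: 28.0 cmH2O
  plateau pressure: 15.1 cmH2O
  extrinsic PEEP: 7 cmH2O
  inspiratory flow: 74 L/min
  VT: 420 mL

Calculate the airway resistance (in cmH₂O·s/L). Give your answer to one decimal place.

10.5

Flow: 74 L/min ÷ 60 = 1.2333 L/s.
Raw = (PIP − Pplat) / flow = (28.0 − 15.1) / 1.2333 = 12.9 / 1.2333 = 10.46 cmH2O·s/L.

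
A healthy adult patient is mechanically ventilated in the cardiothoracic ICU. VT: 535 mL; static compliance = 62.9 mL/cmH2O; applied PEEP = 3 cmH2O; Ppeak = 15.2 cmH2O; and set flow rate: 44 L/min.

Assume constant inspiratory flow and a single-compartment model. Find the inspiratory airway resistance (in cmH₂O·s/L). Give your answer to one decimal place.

5.0

Flow: 44 L/min ÷ 60 = 0.7333 L/s.
Equation of motion (constant flow): PIP = Vt/C + R·V̇ + PEEP.
R·V̇ = PIP − Vt/C − PEEP = 15.2 − 535/62.9 − 3 = 15.2 − 8.506 − 3 = 3.694 cmH2O.
R = 3.694 / 0.7333 = 5.038 cmH2O·s/L.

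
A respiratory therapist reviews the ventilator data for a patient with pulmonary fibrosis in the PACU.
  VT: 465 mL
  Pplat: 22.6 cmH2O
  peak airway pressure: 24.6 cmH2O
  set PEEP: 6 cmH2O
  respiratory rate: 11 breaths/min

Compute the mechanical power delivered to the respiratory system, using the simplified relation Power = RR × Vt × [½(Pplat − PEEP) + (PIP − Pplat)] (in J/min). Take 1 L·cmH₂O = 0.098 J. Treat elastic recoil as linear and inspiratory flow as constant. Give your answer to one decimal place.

5.2

Per-breath work = Vt × [½(Pplat−PEEP) + (PIP−Pplat)] = 0.465 × [0.5×16.6 + 2.0] = 0.465 × 10.3 = 4.79 L·cmH2O.
Power = 11 × 4.79 = 52.69 L·cmH2O/min.
× 0.098 J/(L·cmH2O) → 5.164 J/min.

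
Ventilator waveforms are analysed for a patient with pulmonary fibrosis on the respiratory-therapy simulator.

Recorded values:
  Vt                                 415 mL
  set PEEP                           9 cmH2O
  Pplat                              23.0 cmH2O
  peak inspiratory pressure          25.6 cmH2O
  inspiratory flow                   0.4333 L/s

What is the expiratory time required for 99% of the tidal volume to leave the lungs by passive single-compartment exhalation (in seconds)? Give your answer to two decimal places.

0.82

R = (PIP − Pplat)/V̇ = (25.6 − 23.0) / 0.4333 = 2.6/0.4333 = 6.0 cmH2O·s/L.
C = Vt/(Pplat − PEEP) = 415.0 / (23.0 − 9) = 415.0/14.0 = 29.643 mL/cmH2O.
τ = R × C = 6.0 × 0.02964 L/cmH2O = 0.1778 s.
t = −τ·ln(1 − 0.99) = −0.1778·ln(0.01) = 0.8188 s.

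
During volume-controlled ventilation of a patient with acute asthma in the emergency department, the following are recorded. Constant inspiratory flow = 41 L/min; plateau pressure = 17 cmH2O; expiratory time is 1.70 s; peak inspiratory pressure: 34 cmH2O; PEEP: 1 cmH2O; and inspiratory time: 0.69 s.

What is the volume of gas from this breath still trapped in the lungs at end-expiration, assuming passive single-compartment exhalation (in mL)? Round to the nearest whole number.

Flow: 41 L/min ÷ 60 = 0.6833 L/s.
Vt = flow × Ti = 0.6833 L/s × 0.69 s × 1000 mL/L = 471.48 mL.
R = (PIP − Pplat)/V̇ = (34 − 17) / 0.6833 = 17.0/0.6833 = 24.879 cmH2O·s/L.
C = Vt/(Pplat − PEEP) = 471.48 / (17 − 1) = 471.48/16.0 = 29.468 mL/cmH2O.
τ = R × C = 24.879 × 0.02947 L/cmH2O = 0.7332 s.
Fraction remaining = e^(−Te/τ) = e^(−1.70/0.7332) = 0.09841.
Trapped volume = 471.48 × 0.09841 = 46.398 mL.

46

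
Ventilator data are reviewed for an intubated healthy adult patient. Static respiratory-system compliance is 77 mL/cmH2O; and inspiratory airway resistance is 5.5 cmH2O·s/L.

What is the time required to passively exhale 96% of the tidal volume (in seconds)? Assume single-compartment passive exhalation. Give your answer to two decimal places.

τ = R × C = 5.5 × 77 mL/cmH2O = 5.5 × 0.077 L/cmH2O = 0.4235 s.
Exhaled fraction f = 1 − e^(−t/τ) → t = −τ·ln(1 − f) = −0.4235·ln(0.04) = 1.363 s.

1.36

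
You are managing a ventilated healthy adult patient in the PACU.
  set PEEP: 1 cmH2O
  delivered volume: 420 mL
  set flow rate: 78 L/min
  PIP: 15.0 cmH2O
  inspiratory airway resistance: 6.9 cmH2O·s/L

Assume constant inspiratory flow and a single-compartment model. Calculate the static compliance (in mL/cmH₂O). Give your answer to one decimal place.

Flow: 78 L/min ÷ 60 = 1.3 L/s.
Equation of motion (constant flow): PIP = Vt/C + R·V̇ + PEEP.
Vt/C = PIP − R·V̇ − PEEP = 15.0 − 6.9×1.3 − 1 = 15.0 − 8.97 − 1 = 5.03 cmH2O.
C = Vt / 5.03 = 420 / 5.03 = 83.499 mL/cmH2O.

83.5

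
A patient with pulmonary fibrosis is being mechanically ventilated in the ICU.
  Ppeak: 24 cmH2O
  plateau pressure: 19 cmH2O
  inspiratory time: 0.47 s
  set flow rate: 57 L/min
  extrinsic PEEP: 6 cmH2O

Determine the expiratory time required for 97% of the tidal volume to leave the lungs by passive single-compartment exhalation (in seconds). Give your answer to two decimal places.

Flow: 57 L/min ÷ 60 = 0.95 L/s.
Vt = flow × Ti = 0.95 L/s × 0.47 s × 1000 mL/L = 446.5 mL.
R = (PIP − Pplat)/V̇ = (24 − 19) / 0.95 = 5.0/0.95 = 5.263 cmH2O·s/L.
C = Vt/(Pplat − PEEP) = 446.5 / (19 − 6) = 446.5/13.0 = 34.346 mL/cmH2O.
τ = R × C = 5.263 × 0.03435 L/cmH2O = 0.1808 s.
t = −τ·ln(1 − 0.97) = −0.1808·ln(0.03) = 0.634 s.

0.63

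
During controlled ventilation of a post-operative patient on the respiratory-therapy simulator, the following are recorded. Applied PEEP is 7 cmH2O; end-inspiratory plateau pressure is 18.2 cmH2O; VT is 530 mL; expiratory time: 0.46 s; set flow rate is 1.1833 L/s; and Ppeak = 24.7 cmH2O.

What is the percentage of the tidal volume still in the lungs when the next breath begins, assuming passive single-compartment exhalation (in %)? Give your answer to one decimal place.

R = (PIP − Pplat)/V̇ = (24.7 − 18.2) / 1.1833 = 6.5/1.1833 = 5.493 cmH2O·s/L.
C = Vt/(Pplat − PEEP) = 530.0 / (18.2 − 7) = 530.0/11.2 = 47.321 mL/cmH2O.
τ = R × C = 5.493 × 0.04732 L/cmH2O = 0.2599 s.
Fraction remaining at end-expiration = e^(−Te/τ) = e^(−0.46/0.2599) = 0.1703 → 17.03%.

17.0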